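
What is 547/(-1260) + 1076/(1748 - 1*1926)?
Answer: -726563/112140 ≈ -6.4791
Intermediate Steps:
547/(-1260) + 1076/(1748 - 1*1926) = 547*(-1/1260) + 1076/(1748 - 1926) = -547/1260 + 1076/(-178) = -547/1260 + 1076*(-1/178) = -547/1260 - 538/89 = -726563/112140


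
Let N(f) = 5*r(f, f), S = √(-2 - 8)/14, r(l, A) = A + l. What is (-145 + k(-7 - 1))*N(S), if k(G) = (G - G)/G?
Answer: -725*I*√10/7 ≈ -327.52*I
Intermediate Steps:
S = I*√10/14 (S = √(-10)*(1/14) = (I*√10)*(1/14) = I*√10/14 ≈ 0.22588*I)
k(G) = 0 (k(G) = 0/G = 0)
N(f) = 10*f (N(f) = 5*(f + f) = 5*(2*f) = 10*f)
(-145 + k(-7 - 1))*N(S) = (-145 + 0)*(10*(I*√10/14)) = -725*I*√10/7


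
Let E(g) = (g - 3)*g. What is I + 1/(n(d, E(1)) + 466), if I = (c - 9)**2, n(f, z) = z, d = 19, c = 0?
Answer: 37585/464 ≈ 81.002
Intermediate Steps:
E(g) = g*(-3 + g) (E(g) = (-3 + g)*g = g*(-3 + g))
I = 81 (I = (0 - 9)**2 = (-9)**2 = 81)
I + 1/(n(d, E(1)) + 466) = 81 + 1/(1*(-3 + 1) + 466) = 81 + 1/(1*(-2) + 466) = 81 + 1/(-2 + 466) = 81 + 1/464 = 37585/464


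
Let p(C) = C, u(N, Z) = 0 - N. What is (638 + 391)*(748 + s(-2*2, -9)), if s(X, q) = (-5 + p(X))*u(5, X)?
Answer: 815997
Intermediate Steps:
u(N, Z) = -N
s(X, q) = 25 - 5*X (s(X, q) = (-5 + X)*(-1*5) = (-5 + X)*(-5) = 25 - 5*X)
(638 + 391)*(748 + s(-2*2, -9)) = (638 + 391)*(748 + (25 - (-10)*2)) = 1029*(748 + (25 - 5*(-4))) = 1029*(748 + (25 + 20)) = 1029*(748 + 45) = 1029*793 = 815997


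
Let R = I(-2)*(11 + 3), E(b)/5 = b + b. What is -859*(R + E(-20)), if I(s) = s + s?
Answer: 219904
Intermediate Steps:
I(s) = 2*s
E(b) = 10*b (E(b) = 5*(b + b) = 5*(2*b) = 10*b)
R = -56 (R = (2*(-2))*(11 + 3) = -4*14 = -56)
-859*(R + E(-20)) = -859*(-56 + 10*(-20)) = -859*(-56 - 200) = -859*(-256) = 219904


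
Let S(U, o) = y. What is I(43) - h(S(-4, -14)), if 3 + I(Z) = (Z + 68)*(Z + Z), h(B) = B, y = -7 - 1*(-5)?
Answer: 9545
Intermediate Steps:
y = -2 (y = -7 + 5 = -2)
S(U, o) = -2
I(Z) = -3 + 2*Z*(68 + Z) (I(Z) = -3 + (Z + 68)*(Z + Z) = -3 + (68 + Z)*(2*Z) = -3 + 2*Z*(68 + Z))
I(43) - h(S(-4, -14)) = (-3 + 2*43² + 136*43) - 1*(-2) = (-3 + 2*1849 + 5848) + 2 = (-3 + 3698 + 5848) + 2 = 9543 + 2 = 9545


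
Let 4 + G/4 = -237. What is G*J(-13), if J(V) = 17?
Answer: -16388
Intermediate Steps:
G = -964 (G = -16 + 4*(-237) = -16 - 948 = -964)
G*J(-13) = -964*17 = -16388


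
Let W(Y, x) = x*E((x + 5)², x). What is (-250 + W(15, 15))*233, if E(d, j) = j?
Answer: -5825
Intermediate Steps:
W(Y, x) = x² (W(Y, x) = x*x = x²)
(-250 + W(15, 15))*233 = (-250 + 15²)*233 = (-250 + 225)*233 = -25*233 = -5825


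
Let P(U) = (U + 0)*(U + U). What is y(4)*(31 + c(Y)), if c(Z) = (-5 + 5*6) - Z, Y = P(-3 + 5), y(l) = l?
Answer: 192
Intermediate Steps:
P(U) = 2*U**2 (P(U) = U*(2*U) = 2*U**2)
Y = 8 (Y = 2*(-3 + 5)**2 = 2*2**2 = 2*4 = 8)
c(Z) = 25 - Z (c(Z) = (-5 + 30) - Z = 25 - Z)
y(4)*(31 + c(Y)) = 4*(31 + (25 - 1*8)) = 4*(31 + (25 - 8)) = 4*(31 + 17) = 4*48 = 192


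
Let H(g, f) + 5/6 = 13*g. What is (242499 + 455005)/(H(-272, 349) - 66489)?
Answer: -4185024/420155 ≈ -9.9607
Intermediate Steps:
H(g, f) = -⅚ + 13*g
(242499 + 455005)/(H(-272, 349) - 66489) = (242499 + 455005)/((-⅚ + 13*(-272)) - 66489) = 697504/((-⅚ - 3536) - 66489) = 697504/(-21221/6 - 66489) = 697504/(-420155/6) = 697504*(-6/420155) = -4185024/420155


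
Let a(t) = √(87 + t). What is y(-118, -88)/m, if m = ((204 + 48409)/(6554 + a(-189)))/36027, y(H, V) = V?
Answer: -20778644304/48613 - 3170376*I*√102/48613 ≈ -4.2743e+5 - 658.66*I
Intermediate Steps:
m = 48613/(36027*(6554 + I*√102)) (m = ((204 + 48409)/(6554 + √(87 - 189)))/36027 = (48613/(6554 + √(-102)))*(1/36027) = (48613/(6554 + I*√102))*(1/36027) = 48613/(36027*(6554 + I*√102)) ≈ 0.00020588 - 3.1726e-7*I)
y(-118, -88)/m = -88/(159304801/773770216743 - 48613*I*√102/1547540433486)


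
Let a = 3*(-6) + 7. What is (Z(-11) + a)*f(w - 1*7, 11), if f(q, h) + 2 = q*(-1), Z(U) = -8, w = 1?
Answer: -76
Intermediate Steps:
f(q, h) = -2 - q (f(q, h) = -2 + q*(-1) = -2 - q)
a = -11 (a = -18 + 7 = -11)
(Z(-11) + a)*f(w - 1*7, 11) = (-8 - 11)*(-2 - (1 - 1*7)) = -19*(-2 - (1 - 7)) = -19*(-2 - 1*(-6)) = -19*(-2 + 6) = -19*4 = -76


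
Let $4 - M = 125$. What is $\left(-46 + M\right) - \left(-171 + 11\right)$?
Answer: $-7$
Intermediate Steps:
$M = -121$ ($M = 4 - 125 = -121$)
$\left(-46 + M\right) - \left(-171 + 11\right) = \left(-46 - 121\right) - \left(-171 + 11\right) = -167 - -160 = -167 + 160 = -7$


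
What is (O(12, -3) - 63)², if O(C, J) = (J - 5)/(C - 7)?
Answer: 104329/25 ≈ 4173.2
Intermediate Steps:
O(C, J) = (-5 + J)/(-7 + C)
(O(12, -3) - 63)² = ((-5 - 3)/(-7 + 12) - 63)² = (-8/5 - 63)² = (-323/5)² = 104329/25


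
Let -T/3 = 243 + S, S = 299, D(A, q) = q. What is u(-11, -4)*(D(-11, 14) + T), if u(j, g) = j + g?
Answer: 24180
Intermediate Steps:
u(j, g) = g + j
T = -1626 (T = -3*(243 + 299) = -3*542 = -1626)
u(-11, -4)*(D(-11, 14) + T) = (-4 - 11)*(14 - 1626) = -15*(-1612) = 24180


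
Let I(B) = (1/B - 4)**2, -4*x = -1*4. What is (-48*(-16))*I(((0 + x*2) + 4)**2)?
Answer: 327184/27 ≈ 12118.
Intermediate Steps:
x = 1 (x = -(-1)*4/4 = -1/4*(-4) = 1)
I(B) = (-4 + 1/B)**2
(-48*(-16))*I(((0 + x*2) + 4)**2) = (-48*(-16))*((-1 + 4*((0 + 1*2) + 4)**2)**2/(((0 + 1*2) + 4)**2)**2) = 768*((-1 + 4*((0 + 2) + 4)**2)**2/(((0 + 2) + 4)**2)**2) = 768*((-1 + 4*(2 + 4)**2)**2/((2 + 4)**2)**2) = 768*((-1 + 4*6**2)**2/(6**2)**2) = 768*((-1 + 4*36)**2/36**2) = 768*((-1 + 144)**2/1296) = 768*((1/1296)*143**2) = 768*((1/1296)*20449) = 768*(20449/1296) = 327184/27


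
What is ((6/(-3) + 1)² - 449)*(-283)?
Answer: 126784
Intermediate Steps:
((6/(-3) + 1)² - 449)*(-283) = ((6*(-⅓) + 1)² - 449)*(-283) = ((-2 + 1)² - 449)*(-283) = ((-1)² - 449)*(-283) = (1 - 449)*(-283) = -448*(-283) = 126784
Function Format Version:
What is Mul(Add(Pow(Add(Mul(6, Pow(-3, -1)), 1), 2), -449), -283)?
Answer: 126784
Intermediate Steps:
Mul(Add(Pow(Add(Mul(6, Pow(-3, -1)), 1), 2), -449), -283) = Mul(Add(Pow(Add(Mul(6, Rational(-1, 3)), 1), 2), -449), -283) = Mul(Add(Pow(Add(-2, 1), 2), -449), -283) = Mul(Add(Pow(-1, 2), -449), -283) = Mul(Add(1, -449), -283) = Mul(-448, -283) = 126784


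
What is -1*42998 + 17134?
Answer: -25864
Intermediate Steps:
-1*42998 + 17134 = -42998 + 17134 = -25864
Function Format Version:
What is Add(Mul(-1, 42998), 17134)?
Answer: -25864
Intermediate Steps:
Add(Mul(-1, 42998), 17134) = Add(-42998, 17134) = -25864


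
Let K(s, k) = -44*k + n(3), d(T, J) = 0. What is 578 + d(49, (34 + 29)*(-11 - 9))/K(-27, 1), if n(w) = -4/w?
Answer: 578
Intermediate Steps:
K(s, k) = -4/3 - 44*k (K(s, k) = -44*k - 4/3 = -4/3 - 44*k)
578 + d(49, (34 + 29)*(-11 - 9))/K(-27, 1) = 578 + 0/(-4/3 - 44*1) = 578 + 0/(-4/3 - 44) = 578 + 0/(-136/3) = 578 + 0*(-3/136) = 578 + 0 = 578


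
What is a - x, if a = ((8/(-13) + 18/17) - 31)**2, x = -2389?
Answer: 162284158/48841 ≈ 3322.7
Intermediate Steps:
a = 45603009/48841 (a = ((8*(-1/13) + 18*(1/17)) - 31)**2 = ((-8/13 + 18/17) - 31)**2 = (98/221 - 31)**2 = (-6753/221)**2 = 45603009/48841 ≈ 933.70)
a - x = 45603009/48841 - 1*(-2389) = 45603009/48841 + 2389 = 162284158/48841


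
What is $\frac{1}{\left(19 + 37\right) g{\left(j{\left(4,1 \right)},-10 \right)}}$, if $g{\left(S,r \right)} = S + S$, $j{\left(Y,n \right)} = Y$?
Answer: $\frac{1}{448} \approx 0.0022321$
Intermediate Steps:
$g{\left(S,r \right)} = 2 S$
$\frac{1}{\left(19 + 37\right) g{\left(j{\left(4,1 \right)},-10 \right)}} = \frac{1}{\left(19 + 37\right) 2 \cdot 4} = \frac{1}{56 \cdot 8} = \frac{1}{448}$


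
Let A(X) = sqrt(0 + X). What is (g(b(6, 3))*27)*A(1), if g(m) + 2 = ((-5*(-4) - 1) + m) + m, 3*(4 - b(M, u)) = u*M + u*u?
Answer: 189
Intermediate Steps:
b(M, u) = 4 - u**2/3 - M*u/3 (b(M, u) = 4 - (u*M + u*u)/3 = 4 - (M*u + u**2)/3 = 4 - (u**2 + M*u)/3 = 4 + (-u**2/3 - M*u/3) = 4 - u**2/3 - M*u/3)
A(X) = sqrt(X)
g(m) = 17 + 2*m (g(m) = -2 + (((-5*(-4) - 1) + m) + m) = -2 + (((20 - 1) + m) + m) = -2 + ((19 + m) + m) = -2 + (19 + 2*m) = 17 + 2*m)
(g(b(6, 3))*27)*A(1) = ((17 + 2*(4 - 1/3*3**2 - 1/3*6*3))*27)*sqrt(1) = ((17 + 2*(4 - 1/3*9 - 6))*27)*1 = ((17 + 2*(4 - 3 - 6))*27)*1 = ((17 + 2*(-5))*27)*1 = ((17 - 10)*27)*1 = (7*27)*1 = 189*1 = 189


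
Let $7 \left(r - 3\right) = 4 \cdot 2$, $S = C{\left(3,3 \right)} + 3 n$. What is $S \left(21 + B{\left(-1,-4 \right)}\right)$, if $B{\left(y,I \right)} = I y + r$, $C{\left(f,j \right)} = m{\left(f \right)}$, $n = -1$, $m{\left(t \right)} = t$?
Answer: $0$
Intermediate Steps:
$C{\left(f,j \right)} = f$
$S = 0$ ($S = 3 + 3 \left(-1\right) = 3 - 3 = 0$)
$r = \frac{29}{7}$ ($r = 3 + \frac{4 \cdot 2}{7} = 3 + \frac{1}{7} \cdot 8 = 3 + \frac{8}{7} = \frac{29}{7} \approx 4.1429$)
$B{\left(y,I \right)} = \frac{29}{7} + I y$ ($B{\left(y,I \right)} = I y + \frac{29}{7} = \frac{29}{7} + I y$)
$S \left(21 + B{\left(-1,-4 \right)}\right) = 0 \left(21 + \left(\frac{29}{7} - -4\right)\right) = 0 \left(21 + \left(\frac{29}{7} + 4\right)\right) = 0 \left(21 + \frac{57}{7}\right) = 0 \cdot \frac{204}{7} = 0$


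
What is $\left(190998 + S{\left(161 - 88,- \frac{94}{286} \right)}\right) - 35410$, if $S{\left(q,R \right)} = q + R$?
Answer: $\frac{22259476}{143} \approx 1.5566 \cdot 10^{5}$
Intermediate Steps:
$S{\left(q,R \right)} = R + q$
$\left(190998 + S{\left(161 - 88,- \frac{94}{286} \right)}\right) - 35410 = \left(190998 + \left(- \frac{94}{286} + \left(161 - 88\right)\right)\right) - 35410 = \left(190998 + \left(\left(-94\right) \frac{1}{286} + 73\right)\right) - 35410 = \left(190998 + \left(- \frac{47}{143} + 73\right)\right) - 35410 = \left(190998 + \frac{10392}{143}\right) - 35410 = \frac{27323106}{143} - 35410 = \frac{22259476}{143}$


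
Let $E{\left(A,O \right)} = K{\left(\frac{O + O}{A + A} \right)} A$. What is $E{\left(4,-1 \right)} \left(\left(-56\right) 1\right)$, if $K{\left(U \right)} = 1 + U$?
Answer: $-168$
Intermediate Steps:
$E{\left(A,O \right)} = A \left(1 + \frac{O}{A}\right)$ ($E{\left(A,O \right)} = \left(1 + \frac{O + O}{A + A}\right) A = \left(1 + \frac{2 O}{2 A}\right) A = \left(1 + 2 O \frac{1}{2 A}\right) A = \left(1 + \frac{O}{A}\right) A = A \left(1 + \frac{O}{A}\right)$)
$E{\left(4,-1 \right)} \left(\left(-56\right) 1\right) = \left(4 - 1\right) \left(\left(-56\right) 1\right) = 3 \left(-56\right) = -168$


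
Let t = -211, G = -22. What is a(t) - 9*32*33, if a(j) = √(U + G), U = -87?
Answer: -9504 + I*√109 ≈ -9504.0 + 10.44*I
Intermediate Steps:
a(j) = I*√109 (a(j) = √(-87 - 22) = √(-109) = I*√109)
a(t) - 9*32*33 = I*√109 - 9*32*33 = I*√109 - 288*33 = I*√109 - 9504 = -9504 + I*√109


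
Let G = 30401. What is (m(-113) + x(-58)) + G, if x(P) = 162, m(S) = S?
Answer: 30450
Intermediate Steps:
(m(-113) + x(-58)) + G = (-113 + 162) + 30401 = 49 + 30401 = 30450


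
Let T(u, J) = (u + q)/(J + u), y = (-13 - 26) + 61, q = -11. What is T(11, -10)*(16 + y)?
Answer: 0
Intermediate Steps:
y = 22 (y = -39 + 61 = 22)
T(u, J) = (-11 + u)/(J + u) (T(u, J) = (u - 11)/(J + u) = (-11 + u)/(J + u))
T(11, -10)*(16 + y) = ((-11 + 11)/(-10 + 11))*(16 + 22) = (0/1)*38 = (1*0)*38 = 0*38 = 0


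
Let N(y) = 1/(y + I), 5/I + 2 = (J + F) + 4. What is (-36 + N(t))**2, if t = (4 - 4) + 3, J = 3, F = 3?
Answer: 1073296/841 ≈ 1276.2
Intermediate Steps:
t = 3 (t = 0 + 3 = 3)
I = 5/8 (I = 5/(-2 + ((3 + 3) + 4)) = 5/(-2 + (6 + 4)) = 5/(-2 + 10) = 5/8 ≈ 0.62500)
N(y) = 1/(5/8 + y) (N(y) = 1/(y + 5/8) = 1/(5/8 + y))
(-36 + N(t))**2 = (-36 + 8/(5 + 8*3))**2 = (-36 + 8/(5 + 24))**2 = (-36 + 8/29)**2 = (-1036/29)**2 = 1073296/841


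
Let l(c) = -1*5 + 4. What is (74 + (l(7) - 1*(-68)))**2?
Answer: 19881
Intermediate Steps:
l(c) = -1 (l(c) = -5 + 4 = -1)
(74 + (l(7) - 1*(-68)))**2 = (74 + (-1 - 1*(-68)))**2 = (74 + (-1 + 68))**2 = (74 + 67)**2 = 141**2 = 19881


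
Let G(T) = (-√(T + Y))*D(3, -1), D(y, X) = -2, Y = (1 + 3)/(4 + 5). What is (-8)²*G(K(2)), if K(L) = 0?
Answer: 256/3 ≈ 85.333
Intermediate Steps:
Y = 4/9 ≈ 0.44444
G(T) = 2*√(4/9 + T) (G(T) = -√(T + 4/9)*(-2) = -√(4/9 + T)*(-2) = 2*√(4/9 + T))
(-8)²*G(K(2)) = (-8)²*(2*√(4 + 9*0)/3) = 64*(2*√(4 + 0)/3) = 64*(2*√4/3) = 64*((⅔)*2) = 64*(4/3) = 256/3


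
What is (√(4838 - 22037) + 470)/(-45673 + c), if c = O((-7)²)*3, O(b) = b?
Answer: -235/22763 - 21*I*√39/45526 ≈ -0.010324 - 0.0028807*I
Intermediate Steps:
c = 147 (c = (-7)²*3 = 49*3 = 147)
(√(4838 - 22037) + 470)/(-45673 + c) = (√(4838 - 22037) + 470)/(-45673 + 147) = (√(-17199) + 470)/(-45526) = (21*I*√39 + 470)*(-1/45526) = (470 + 21*I*√39)*(-1/45526) = -235/22763 - 21*I*√39/45526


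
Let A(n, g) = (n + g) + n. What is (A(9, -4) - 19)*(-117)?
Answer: 585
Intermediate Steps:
A(n, g) = g + 2*n (A(n, g) = (g + n) + n = g + 2*n)
(A(9, -4) - 19)*(-117) = ((-4 + 2*9) - 19)*(-117) = ((-4 + 18) - 19)*(-117) = (14 - 19)*(-117) = -5*(-117) = 585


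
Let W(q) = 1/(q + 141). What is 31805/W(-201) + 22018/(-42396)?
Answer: -40452154409/21198 ≈ -1.9083e+6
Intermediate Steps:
W(q) = 1/(141 + q)
31805/W(-201) + 22018/(-42396) = 31805/(1/(141 - 201)) + 22018/(-42396) = 31805/(1/(-60)) + 22018*(-1/42396) = 31805/(-1/60) - 11009/21198 = 31805*(-60) - 11009/21198 = -1908300 - 11009/21198 = -40452154409/21198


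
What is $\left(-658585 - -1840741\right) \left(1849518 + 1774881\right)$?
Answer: $4284605024244$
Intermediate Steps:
$\left(-658585 - -1840741\right) \left(1849518 + 1774881\right) = \left(-658585 + \left(-133305 + 1974046\right)\right) 3624399 = \left(-658585 + 1840741\right) 3624399 = 1182156 \cdot 3624399 = 4284605024244$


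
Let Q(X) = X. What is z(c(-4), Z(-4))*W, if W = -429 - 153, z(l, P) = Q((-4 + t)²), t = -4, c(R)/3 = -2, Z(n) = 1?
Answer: -37248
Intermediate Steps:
c(R) = -6 (c(R) = 3*(-2) = -6)
z(l, P) = 64 (z(l, P) = (-4 - 4)² = (-8)² = 64)
W = -582
z(c(-4), Z(-4))*W = 64*(-582) = -37248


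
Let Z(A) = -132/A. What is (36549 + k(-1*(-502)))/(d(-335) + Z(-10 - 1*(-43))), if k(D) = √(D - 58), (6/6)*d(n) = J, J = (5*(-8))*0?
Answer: -36549/4 - √111/2 ≈ -9142.5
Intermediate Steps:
J = 0 (J = -40*0 = 0)
d(n) = 0
k(D) = √(-58 + D)
(36549 + k(-1*(-502)))/(d(-335) + Z(-10 - 1*(-43))) = (36549 + √(-58 - 1*(-502)))/(0 - 132/(-10 - 1*(-43))) = (36549 + √(-58 + 502))/(0 - 132/(-10 + 43)) = (36549 + √444)/(0 - 132/33) = (36549 + 2*√111)/(0 - 132*1/33) = (36549 + 2*√111)/(0 - 4) = (36549 + 2*√111)/(-4) = (36549 + 2*√111)*(-¼) = -36549/4 - √111/2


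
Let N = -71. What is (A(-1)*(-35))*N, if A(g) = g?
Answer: -2485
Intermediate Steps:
(A(-1)*(-35))*N = -1*(-35)*(-71) = 35*(-71) = -2485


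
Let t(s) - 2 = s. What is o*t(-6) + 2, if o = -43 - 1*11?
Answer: 218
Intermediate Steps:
t(s) = 2 + s
o = -54 (o = -43 - 11 = -54)
o*t(-6) + 2 = -54*(2 - 6) + 2 = -54*(-4) + 2 = 216 + 2 = 218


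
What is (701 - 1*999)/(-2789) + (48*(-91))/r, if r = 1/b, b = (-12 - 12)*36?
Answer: 10525552426/2789 ≈ 3.7740e+6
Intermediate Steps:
b = -864 (b = -24*36 = -864)
r = -1/864 (r = 1/(-864) = -1/864 ≈ -0.0011574)
(701 - 1*999)/(-2789) + (48*(-91))/r = (701 - 1*999)/(-2789) + (48*(-91))/(-1/864) = (701 - 999)*(-1/2789) - 4368*(-864) = -298*(-1/2789) + 3773952 = 298/2789 + 3773952 = 10525552426/2789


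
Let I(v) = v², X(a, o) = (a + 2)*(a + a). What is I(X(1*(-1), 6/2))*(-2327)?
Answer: -9308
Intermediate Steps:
X(a, o) = 2*a*(2 + a) (X(a, o) = (2 + a)*(2*a) = 2*a*(2 + a))
I(X(1*(-1), 6/2))*(-2327) = (2*(1*(-1))*(2 + 1*(-1)))²*(-2327) = (2*(-1)*(2 - 1))²*(-2327) = (2*(-1)*1)²*(-2327) = (-2)²*(-2327) = 4*(-2327) = -9308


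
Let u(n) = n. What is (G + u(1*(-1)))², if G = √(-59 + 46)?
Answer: (1 - I*√13)² ≈ -12.0 - 7.2111*I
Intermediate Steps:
G = I*√13 (G = √(-13) = I*√13 ≈ 3.6056*I)
(G + u(1*(-1)))² = (I*√13 + 1*(-1))² = (I*√13 - 1)² = (-1 + I*√13)²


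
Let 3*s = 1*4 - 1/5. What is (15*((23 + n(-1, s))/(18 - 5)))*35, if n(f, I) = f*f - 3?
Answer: 11025/13 ≈ 848.08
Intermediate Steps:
s = 19/15 (s = (1*4 - 1/5)/3 = (4 - 1*⅕)/3 = (4 - ⅕)/3 = (⅓)*(19/5) = 19/15 ≈ 1.2667)
n(f, I) = -3 + f² (n(f, I) = f² - 3 = -3 + f²)
(15*((23 + n(-1, s))/(18 - 5)))*35 = (15*((23 + (-3 + (-1)²))/(18 - 5)))*35 = (15*((23 + (-3 + 1))/13))*35 = (15*((23 - 2)*(1/13)))*35 = (15*(21*(1/13)))*35 = (15*(21/13))*35 = (315/13)*35 = 11025/13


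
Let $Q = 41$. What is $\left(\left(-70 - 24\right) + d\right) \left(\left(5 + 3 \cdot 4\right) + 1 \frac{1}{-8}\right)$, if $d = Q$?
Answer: $- \frac{7155}{8} \approx -894.38$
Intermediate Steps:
$d = 41$
$\left(\left(-70 - 24\right) + d\right) \left(\left(5 + 3 \cdot 4\right) + 1 \frac{1}{-8}\right) = \left(\left(-70 - 24\right) + 41\right) \left(\left(5 + 3 \cdot 4\right) + 1 \frac{1}{-8}\right) = \left(-94 + 41\right) \left(\left(5 + 12\right) + 1 \left(- \frac{1}{8}\right)\right) = - 53 \left(17 - \frac{1}{8}\right) = \left(-53\right) \frac{135}{8} = - \frac{7155}{8}$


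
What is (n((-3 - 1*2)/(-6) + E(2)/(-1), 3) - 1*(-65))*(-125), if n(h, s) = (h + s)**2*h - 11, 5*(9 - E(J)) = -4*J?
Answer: 10616237/216 ≈ 49149.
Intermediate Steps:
E(J) = 9 + 4*J/5 (E(J) = 9 - (-4)*J/5 = 9 + 4*J/5)
n(h, s) = -11 + h*(h + s)**2 (n(h, s) = h*(h + s)**2 - 11 = -11 + h*(h + s)**2)
(n((-3 - 1*2)/(-6) + E(2)/(-1), 3) - 1*(-65))*(-125) = ((-11 + ((-3 - 1*2)/(-6) + (9 + (4/5)*2)/(-1))*(((-3 - 1*2)/(-6) + (9 + (4/5)*2)/(-1)) + 3)**2) - 1*(-65))*(-125) = ((-11 + ((-3 - 2)*(-1/6) + (9 + 8/5)*(-1))*(((-3 - 2)*(-1/6) + (9 + 8/5)*(-1)) + 3)**2) + 65)*(-125) = ((-11 + (-5*(-1/6) + (53/5)*(-1))*((-5*(-1/6) + (53/5)*(-1)) + 3)**2) + 65)*(-125) = ((-11 + (5/6 - 53/5)*((5/6 - 53/5) + 3)**2) + 65)*(-125) = ((-11 - 293*(-293/30 + 3)**2/30) + 65)*(-125) = ((-11 - 293*(-203/30)**2/30) + 65)*(-125) = ((-11 - 293/30*41209/900) + 65)*(-125) = ((-11 - 12074237/27000) + 65)*(-125) = (-12371237/27000 + 65)*(-125) = -10616237/27000*(-125) = 10616237/216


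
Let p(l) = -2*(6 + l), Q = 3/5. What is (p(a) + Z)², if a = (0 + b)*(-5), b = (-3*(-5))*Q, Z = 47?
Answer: 15625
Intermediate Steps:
Q = ⅗ (Q = 3*(⅕) = ⅗ ≈ 0.60000)
b = 9 (b = -3*(-5)*(⅗) = 15*(⅗) = 9)
a = -45 (a = (0 + 9)*(-5) = 9*(-5) = -45)
p(l) = -12 - 2*l
(p(a) + Z)² = ((-12 - 2*(-45)) + 47)² = ((-12 + 90) + 47)² = (78 + 47)² = 125² = 15625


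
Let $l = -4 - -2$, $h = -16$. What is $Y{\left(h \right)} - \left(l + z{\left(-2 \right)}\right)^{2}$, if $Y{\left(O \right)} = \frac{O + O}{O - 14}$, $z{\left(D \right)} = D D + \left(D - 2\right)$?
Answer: $- \frac{44}{15} \approx -2.9333$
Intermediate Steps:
$z{\left(D \right)} = -2 + D + D^{2}$ ($z{\left(D \right)} = D^{2} + \left(D - 2\right) = D^{2} + \left(-2 + D\right) = -2 + D + D^{2}$)
$l = -2$ ($l = -4 + 2 = -2$)
$Y{\left(O \right)} = \frac{2 O}{-14 + O}$
$Y{\left(h \right)} - \left(l + z{\left(-2 \right)}\right)^{2} = 2 \left(-16\right) \frac{1}{-14 - 16} - \left(-2 - \left(4 - 4\right)\right)^{2} = 2 \left(-16\right) \frac{1}{-30} - \left(-2 - 0\right)^{2} = 2 \left(-16\right) \left(- \frac{1}{30}\right) - \left(-2 + 0\right)^{2} = \frac{16}{15} - \left(-2\right)^{2} = \frac{16}{15} - 4 = - \frac{44}{15}$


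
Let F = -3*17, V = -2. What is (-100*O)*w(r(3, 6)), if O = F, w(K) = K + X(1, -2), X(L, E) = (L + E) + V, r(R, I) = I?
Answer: 15300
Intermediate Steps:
X(L, E) = -2 + E + L (X(L, E) = (L + E) - 2 = (E + L) - 2 = -2 + E + L)
w(K) = -3 + K (w(K) = K + (-2 - 2 + 1) = K - 3 = -3 + K)
F = -51
O = -51
(-100*O)*w(r(3, 6)) = (-100*(-51))*(-3 + 6) = 5100*3 = 15300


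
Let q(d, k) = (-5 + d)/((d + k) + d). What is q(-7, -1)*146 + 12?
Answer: 644/5 ≈ 128.80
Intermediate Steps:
q(d, k) = (-5 + d)/(k + 2*d)
q(-7, -1)*146 + 12 = ((-5 - 7)/(-1 + 2*(-7)))*146 + 12 = (-12/(-1 - 14))*146 + 12 = (-12/(-15))*146 + 12 = -1/15*(-12)*146 + 12 = (4/5)*146 + 12 = 584/5 + 12 = 644/5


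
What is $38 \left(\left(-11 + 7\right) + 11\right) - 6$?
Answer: $260$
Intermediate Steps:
$38 \left(\left(-11 + 7\right) + 11\right) - 6 = 38 \left(-4 + 11\right) - 6 = 38 \cdot 7 - 6 = 266 - 6 = 260$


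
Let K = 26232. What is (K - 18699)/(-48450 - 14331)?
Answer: -2511/20927 ≈ -0.11999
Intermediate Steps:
(K - 18699)/(-48450 - 14331) = (26232 - 18699)/(-48450 - 14331) = 7533/(-62781) = 7533*(-1/62781) = -2511/20927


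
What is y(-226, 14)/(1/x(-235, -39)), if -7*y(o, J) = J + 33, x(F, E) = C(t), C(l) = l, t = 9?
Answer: -423/7 ≈ -60.429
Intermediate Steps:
x(F, E) = 9
y(o, J) = -33/7 - J/7 (y(o, J) = -(J + 33)/7 = -(33 + J)/7 = -33/7 - J/7)
y(-226, 14)/(1/x(-235, -39)) = (-33/7 - ⅐*14)/(1/9) = (-33/7 - 2)/(⅑) = -47/7*9 = -423/7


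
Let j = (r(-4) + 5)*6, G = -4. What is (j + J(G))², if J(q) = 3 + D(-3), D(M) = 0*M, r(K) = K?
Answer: 81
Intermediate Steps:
D(M) = 0
j = 6 (j = (-4 + 5)*6 = 1*6 = 6)
J(q) = 3 (J(q) = 3 + 0 = 3)
(j + J(G))² = (6 + 3)² = 9² = 81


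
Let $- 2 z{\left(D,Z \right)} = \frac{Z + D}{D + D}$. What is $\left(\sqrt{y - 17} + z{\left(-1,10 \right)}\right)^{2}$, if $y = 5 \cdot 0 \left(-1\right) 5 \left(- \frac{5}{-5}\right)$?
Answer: $- \frac{191}{16} + \frac{9 i \sqrt{17}}{2} \approx -11.938 + 18.554 i$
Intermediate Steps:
$y = 0$ ($y = 5 \cdot 0 \cdot 5 \left(\left(-5\right) \left(- \frac{1}{5}\right)\right) = 0 \cdot 5 \cdot 1 = 0 \cdot 1 = 0$)
$z{\left(D,Z \right)} = - \frac{D + Z}{4 D}$ ($z{\left(D,Z \right)} = - \frac{\left(Z + D\right) \frac{1}{D + D}}{2} = - \frac{\left(D + Z\right) \frac{1}{2 D}}{2} = - \frac{\frac{1}{2} \frac{1}{D} \left(D + Z\right)}{2} = - \frac{D + Z}{4 D}$)
$\left(\sqrt{y - 17} + z{\left(-1,10 \right)}\right)^{2} = \left(\sqrt{0 - 17} + \frac{\left(-1\right) \left(-1\right) - 10}{4 \left(-1\right)}\right)^{2} = \left(\sqrt{-17} + \frac{1}{4} \left(-1\right) \left(1 - 10\right)\right)^{2} = \left(i \sqrt{17} + \frac{1}{4} \left(-1\right) \left(-9\right)\right)^{2} = \left(i \sqrt{17} + \frac{9}{4}\right)^{2} = \left(\frac{9}{4} + i \sqrt{17}\right)^{2}$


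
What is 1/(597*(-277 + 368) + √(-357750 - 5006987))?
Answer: 7761/422398238 - I*√5364737/2956787666 ≈ 1.8374e-5 - 7.8335e-7*I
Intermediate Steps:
1/(597*(-277 + 368) + √(-357750 - 5006987)) = 1/(597*91 + √(-5364737)) = 1/(54327 + I*√5364737)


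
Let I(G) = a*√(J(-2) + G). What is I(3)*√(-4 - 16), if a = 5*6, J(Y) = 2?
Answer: 300*I ≈ 300.0*I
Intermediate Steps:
a = 30
I(G) = 30*√(2 + G)
I(3)*√(-4 - 16) = (30*√(2 + 3))*√(-4 - 16) = (30*√5)*√(-20) = (30*√5)*(2*I*√5) = 300*I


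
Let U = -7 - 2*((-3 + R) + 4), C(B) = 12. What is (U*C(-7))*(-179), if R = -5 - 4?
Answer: -19332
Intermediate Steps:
R = -9
U = 9 (U = -7 - 2*((-3 - 9) + 4) = -7 - 2*(-12 + 4) = -7 - 2*(-8) = -7 + 16 = 9)
(U*C(-7))*(-179) = (9*12)*(-179) = 108*(-179) = -19332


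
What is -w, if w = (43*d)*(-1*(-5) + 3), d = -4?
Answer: 1376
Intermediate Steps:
w = -1376 (w = (43*(-4))*(-1*(-5) + 3) = -172*(5 + 3) = -172*8 = -1376)
-w = -1*(-1376) = 1376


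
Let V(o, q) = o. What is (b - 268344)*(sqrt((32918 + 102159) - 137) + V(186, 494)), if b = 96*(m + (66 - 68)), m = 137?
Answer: -47501424 - 510768*sqrt(33735) ≈ -1.4131e+8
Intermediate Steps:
b = 12960 (b = 96*(137 + (66 - 68)) = 96*(137 - 2) = 96*135 = 12960)
(b - 268344)*(sqrt((32918 + 102159) - 137) + V(186, 494)) = (12960 - 268344)*(sqrt((32918 + 102159) - 137) + 186) = -255384*(sqrt(135077 - 137) + 186) = -255384*(sqrt(134940) + 186) = -255384*(2*sqrt(33735) + 186) = -255384*(186 + 2*sqrt(33735)) = -47501424 - 510768*sqrt(33735)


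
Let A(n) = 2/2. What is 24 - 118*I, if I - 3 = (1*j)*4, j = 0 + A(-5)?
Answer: -802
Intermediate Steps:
A(n) = 1 (A(n) = 2*(½) = 1)
j = 1 (j = 0 + 1 = 1)
I = 7 (I = 3 + (1*1)*4 = 3 + 1*4 = 3 + 4 = 7)
24 - 118*I = 24 - 118*7 = 24 - 826 = -802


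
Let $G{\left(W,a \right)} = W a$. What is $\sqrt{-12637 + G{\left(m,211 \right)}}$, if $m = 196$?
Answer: $3 \sqrt{3191} \approx 169.47$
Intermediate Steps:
$\sqrt{-12637 + G{\left(m,211 \right)}} = \sqrt{-12637 + 196 \cdot 211} = \sqrt{-12637 + 41356} = \sqrt{28719} = 3 \sqrt{3191}$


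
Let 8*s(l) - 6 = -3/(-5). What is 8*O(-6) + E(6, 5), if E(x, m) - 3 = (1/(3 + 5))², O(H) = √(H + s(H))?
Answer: 193/64 + 6*I*√230/5 ≈ 3.0156 + 18.199*I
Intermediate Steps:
s(l) = 33/40 (s(l) = ¾ + (-3/(-5))/8 = ¾ + (-3*(-⅕))/8 = ¾ + (⅛)*(⅗) = ¾ + 3/40 = 33/40)
O(H) = √(33/40 + H) (O(H) = √(H + 33/40) = √(33/40 + H))
E(x, m) = 193/64 (E(x, m) = 3 + (1/(3 + 5))² = 3 + (1/8)² = 3 + (⅛)² = 3 + 1/64 = 193/64)
8*O(-6) + E(6, 5) = 8*(√(330 + 400*(-6))/20) + 193/64 = 8*(√(330 - 2400)/20) + 193/64 = 8*(√(-2070)/20) + 193/64 = 8*((3*I*√230)/20) + 193/64 = 8*(3*I*√230/20) + 193/64 = 6*I*√230/5 + 193/64 = 193/64 + 6*I*√230/5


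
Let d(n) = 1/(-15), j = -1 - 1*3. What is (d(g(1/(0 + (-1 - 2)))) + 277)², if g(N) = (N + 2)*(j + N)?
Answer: 17255716/225 ≈ 76692.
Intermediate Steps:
j = -4 (j = -1 - 3 = -4)
g(N) = (-4 + N)*(2 + N) (g(N) = (N + 2)*(-4 + N) = (2 + N)*(-4 + N) = (-4 + N)*(2 + N))
d(n) = -1/15
(d(g(1/(0 + (-1 - 2)))) + 277)² = (-1/15 + 277)² = (4154/15)² = 17255716/225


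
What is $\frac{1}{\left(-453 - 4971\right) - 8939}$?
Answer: $- \frac{1}{14363} \approx -6.9623 \cdot 10^{-5}$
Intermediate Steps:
$\frac{1}{\left(-453 - 4971\right) - 8939} = \frac{1}{-5424 - 8939} = \frac{1}{-14363} = - \frac{1}{14363}$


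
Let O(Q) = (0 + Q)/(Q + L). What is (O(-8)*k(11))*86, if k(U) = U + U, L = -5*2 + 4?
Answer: 7568/7 ≈ 1081.1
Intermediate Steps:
L = -6 (L = -10 + 4 = -6)
k(U) = 2*U
O(Q) = Q/(-6 + Q) (O(Q) = (0 + Q)/(Q - 6) = Q/(-6 + Q))
(O(-8)*k(11))*86 = ((-8/(-6 - 8))*(2*11))*86 = (-8/(-14)*22)*86 = (-8*(-1/14)*22)*86 = ((4/7)*22)*86 = (88/7)*86 = 7568/7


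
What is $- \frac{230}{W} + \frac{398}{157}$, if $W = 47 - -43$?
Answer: $- \frac{29}{1413} \approx -0.020524$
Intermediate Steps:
$W = 90$ ($W = 47 + 43 = 90$)
$- \frac{230}{W} + \frac{398}{157} = - \frac{230}{90} + \frac{398}{157} = \left(-230\right) \frac{1}{90} + 398 \cdot \frac{1}{157} = - \frac{23}{9} + \frac{398}{157} = - \frac{29}{1413}$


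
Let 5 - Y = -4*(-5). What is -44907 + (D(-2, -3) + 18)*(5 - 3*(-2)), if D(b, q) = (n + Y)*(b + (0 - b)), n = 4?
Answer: -44709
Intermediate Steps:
Y = -15 (Y = 5 - (-4)*(-5) = 5 - 1*20 = 5 - 20 = -15)
D(b, q) = 0 (D(b, q) = (4 - 15)*(b + (0 - b)) = -11*(b - b) = -11*0 = 0)
-44907 + (D(-2, -3) + 18)*(5 - 3*(-2)) = -44907 + (0 + 18)*(5 - 3*(-2)) = -44907 + 18*(5 + 6) = -44907 + 18*11 = -44907 + 198 = -44709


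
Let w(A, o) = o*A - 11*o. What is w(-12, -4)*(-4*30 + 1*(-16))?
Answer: -12512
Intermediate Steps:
w(A, o) = -11*o + A*o (w(A, o) = A*o - 11*o = -11*o + A*o)
w(-12, -4)*(-4*30 + 1*(-16)) = (-4*(-11 - 12))*(-4*30 + 1*(-16)) = (-4*(-23))*(-120 - 16) = 92*(-136) = -12512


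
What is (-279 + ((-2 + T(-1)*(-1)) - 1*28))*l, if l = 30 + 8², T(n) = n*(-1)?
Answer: -29140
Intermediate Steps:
T(n) = -n
l = 94 (l = 30 + 64 = 94)
(-279 + ((-2 + T(-1)*(-1)) - 1*28))*l = (-279 + ((-2 - 1*(-1)*(-1)) - 1*28))*94 = (-279 + ((-2 + 1*(-1)) - 28))*94 = (-279 + ((-2 - 1) - 28))*94 = (-279 + (-3 - 28))*94 = (-279 - 31)*94 = -310*94 = -29140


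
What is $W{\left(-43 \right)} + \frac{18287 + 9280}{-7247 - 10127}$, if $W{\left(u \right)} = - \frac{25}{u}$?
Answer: $- \frac{751031}{747082} \approx -1.0053$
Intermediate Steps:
$W{\left(-43 \right)} + \frac{18287 + 9280}{-7247 - 10127} = - \frac{25}{-43} + \frac{18287 + 9280}{-7247 - 10127} = \left(-25\right) \left(- \frac{1}{43}\right) + \frac{27567}{-17374} = \frac{25}{43} + 27567 \left(- \frac{1}{17374}\right) = \frac{25}{43} - \frac{27567}{17374} = - \frac{751031}{747082}$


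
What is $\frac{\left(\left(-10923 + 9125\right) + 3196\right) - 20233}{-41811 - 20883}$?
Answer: $\frac{18835}{62694} \approx 0.30043$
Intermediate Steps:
$\frac{\left(\left(-10923 + 9125\right) + 3196\right) - 20233}{-41811 - 20883} = \frac{\left(-1798 + 3196\right) - 20233}{-62694} = \left(1398 - 20233\right) \left(- \frac{1}{62694}\right) = \left(-18835\right) \left(- \frac{1}{62694}\right) = \frac{18835}{62694}$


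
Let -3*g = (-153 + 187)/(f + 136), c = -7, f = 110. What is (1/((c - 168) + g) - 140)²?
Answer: 81780352476001/4172126464 ≈ 19602.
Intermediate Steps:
g = -17/369 (g = -(-153 + 187)/(3*(110 + 136)) = -34/(3*246) = -⅓*17/123 = -17/369 ≈ -0.046070)
(1/((c - 168) + g) - 140)² = (1/((-7 - 168) - 17/369) - 140)² = (1/(-175 - 17/369) - 140)² = (1/(-64592/369) - 140)² = (-369/64592 - 140)² = (-9043249/64592)² = 81780352476001/4172126464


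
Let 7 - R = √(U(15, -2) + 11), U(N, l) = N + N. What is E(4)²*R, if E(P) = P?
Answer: 112 - 16*√41 ≈ 9.5500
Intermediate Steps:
U(N, l) = 2*N
R = 7 - √41 (R = 7 - √(2*15 + 11) = 7 - √(30 + 11) = 7 - √41 ≈ 0.59688)
E(4)²*R = 4²*(7 - √41) = 16*(7 - √41) = 112 - 16*√41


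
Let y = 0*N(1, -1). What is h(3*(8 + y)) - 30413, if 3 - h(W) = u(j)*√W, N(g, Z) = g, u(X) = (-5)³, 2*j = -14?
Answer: -30410 + 250*√6 ≈ -29798.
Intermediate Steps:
j = -7 (j = (½)*(-14) = -7)
u(X) = -125
y = 0 (y = 0*1 = 0)
h(W) = 3 + 125*√W (h(W) = 3 - (-125)*√W = 3 + 125*√W)
h(3*(8 + y)) - 30413 = (3 + 125*√(3*(8 + 0))) - 30413 = (3 + 125*√(3*8)) - 30413 = (3 + 125*√24) - 30413 = (3 + 125*(2*√6)) - 30413 = (3 + 250*√6) - 30413 = -30410 + 250*√6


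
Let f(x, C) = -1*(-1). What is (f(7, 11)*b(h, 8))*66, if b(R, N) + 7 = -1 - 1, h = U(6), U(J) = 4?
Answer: -594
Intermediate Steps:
f(x, C) = 1
h = 4
b(R, N) = -9 (b(R, N) = -7 + (-1 - 1) = -7 - 2 = -9)
(f(7, 11)*b(h, 8))*66 = (1*(-9))*66 = -9*66 = -594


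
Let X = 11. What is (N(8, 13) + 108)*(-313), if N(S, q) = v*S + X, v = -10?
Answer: -12207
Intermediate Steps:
N(S, q) = 11 - 10*S (N(S, q) = -10*S + 11 = 11 - 10*S)
(N(8, 13) + 108)*(-313) = ((11 - 10*8) + 108)*(-313) = ((11 - 80) + 108)*(-313) = (-69 + 108)*(-313) = 39*(-313) = -12207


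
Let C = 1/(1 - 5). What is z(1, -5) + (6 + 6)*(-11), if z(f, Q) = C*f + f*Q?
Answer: -549/4 ≈ -137.25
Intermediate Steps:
C = -1/4 (C = 1/(-4) = -1/4 ≈ -0.25000)
z(f, Q) = -f/4 + Q*f (z(f, Q) = -f/4 + f*Q = -f/4 + Q*f)
z(1, -5) + (6 + 6)*(-11) = 1*(-1/4 - 5) + (6 + 6)*(-11) = 1*(-21/4) + 12*(-11) = -21/4 - 132 = -549/4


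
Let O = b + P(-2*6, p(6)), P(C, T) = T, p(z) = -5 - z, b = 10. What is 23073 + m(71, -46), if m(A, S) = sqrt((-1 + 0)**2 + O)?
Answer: 23073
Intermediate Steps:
O = -1 (O = 10 + (-5 - 1*6) = 10 + (-5 - 6) = 10 - 11 = -1)
m(A, S) = 0 (m(A, S) = sqrt((-1 + 0)**2 - 1) = sqrt((-1)**2 - 1) = sqrt(1 - 1) = sqrt(0) = 0)
23073 + m(71, -46) = 23073 + 0 = 23073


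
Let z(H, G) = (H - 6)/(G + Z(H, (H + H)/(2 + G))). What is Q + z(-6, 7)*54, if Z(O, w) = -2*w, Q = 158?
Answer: 2638/29 ≈ 90.966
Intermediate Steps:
z(H, G) = (-6 + H)/(G - 4*H/(2 + G)) (z(H, G) = (H - 6)/(G - 2*(H + H)/(2 + G)) = (-6 + H)/(G - 2*2*H/(2 + G)) = (-6 + H)/(G - 4*H/(2 + G)))
Q + z(-6, 7)*54 = 158 + ((-6 - 6)*(2 + 7)/(-4*(-6) + 7*(2 + 7)))*54 = 158 + (-12*9/(24 + 7*9))*54 = 158 + (-12*9/(24 + 63))*54 = 158 + (-12*9/87)*54 = 158 + ((1/87)*(-12)*9)*54 = 158 - 36/29*54 = 158 - 1944/29 = 2638/29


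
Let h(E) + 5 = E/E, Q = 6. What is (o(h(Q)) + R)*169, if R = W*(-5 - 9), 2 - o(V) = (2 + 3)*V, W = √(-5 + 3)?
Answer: 3718 - 2366*I*√2 ≈ 3718.0 - 3346.0*I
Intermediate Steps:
W = I*√2 (W = √(-2) = I*√2 ≈ 1.4142*I)
h(E) = -4 (h(E) = -5 + E/E = -5 + 1 = -4)
o(V) = 2 - 5*V (o(V) = 2 - (2 + 3)*V = 2 - 5*V)
R = -14*I*√2 (R = (I*√2)*(-5 - 9) = (I*√2)*(-14) = -14*I*√2 ≈ -19.799*I)
(o(h(Q)) + R)*169 = ((2 - 5*(-4)) - 14*I*√2)*169 = ((2 + 20) - 14*I*√2)*169 = (22 - 14*I*√2)*169 = 3718 - 2366*I*√2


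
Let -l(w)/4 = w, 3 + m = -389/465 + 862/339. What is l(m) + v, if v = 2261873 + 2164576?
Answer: 232588034633/52545 ≈ 4.4265e+6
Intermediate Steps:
m = -67982/52545 (m = -3 + (-389/465 + 862/339) = -3 + 89653/52545 = -67982/52545 ≈ -1.2938)
l(w) = -4*w
v = 4426449
l(m) + v = -4*(-67982/52545) + 4426449 = 271928/52545 + 4426449 = 232588034633/52545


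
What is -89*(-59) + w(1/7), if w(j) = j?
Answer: 36758/7 ≈ 5251.1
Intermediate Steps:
-89*(-59) + w(1/7) = -89*(-59) + 1/7 = 5251 + 1/7 = 36758/7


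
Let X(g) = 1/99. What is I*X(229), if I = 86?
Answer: 86/99 ≈ 0.86869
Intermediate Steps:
X(g) = 1/99
I*X(229) = 86*(1/99) = 86/99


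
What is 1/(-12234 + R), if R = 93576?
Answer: 1/81342 ≈ 1.2294e-5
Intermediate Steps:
1/(-12234 + R) = 1/(-12234 + 93576) = 1/81342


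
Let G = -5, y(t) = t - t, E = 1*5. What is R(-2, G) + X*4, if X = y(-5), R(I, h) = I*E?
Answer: -10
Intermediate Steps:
E = 5
y(t) = 0
R(I, h) = 5*I (R(I, h) = I*5 = 5*I)
X = 0
R(-2, G) + X*4 = 5*(-2) + 0*4 = -10 + 0 = -10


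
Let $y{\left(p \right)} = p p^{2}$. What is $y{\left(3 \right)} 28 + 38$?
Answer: $794$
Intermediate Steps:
$y{\left(p \right)} = p^{3}$
$y{\left(3 \right)} 28 + 38 = 3^{3} \cdot 28 + 38 = 27 \cdot 28 + 38 = 756 + 38 = 794$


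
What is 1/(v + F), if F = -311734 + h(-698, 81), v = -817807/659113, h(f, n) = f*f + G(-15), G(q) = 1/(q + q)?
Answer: 19773390/3469611549977 ≈ 5.6990e-6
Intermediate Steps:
G(q) = 1/(2*q)
h(f, n) = -1/30 + f**2 (h(f, n) = f*f + (1/2)/(-15) = f**2 + (1/2)*(-1/15) = f**2 - 1/30 = -1/30 + f**2)
v = -817807/659113 (v = -817807*1/659113 = -817807/659113 ≈ -1.2408)
F = 5264099/30 (F = -311734 + (-1/30 + (-698)**2) = -311734 + (-1/30 + 487204) = -311734 + 14616119/30 = 5264099/30 ≈ 1.7547e+5)
1/(v + F) = 1/(-817807/659113 + 5264099/30) = 1/(3469611549977/19773390) = 19773390/3469611549977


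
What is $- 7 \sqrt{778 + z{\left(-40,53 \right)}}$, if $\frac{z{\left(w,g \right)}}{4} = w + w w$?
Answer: $- 77 \sqrt{58} \approx -586.41$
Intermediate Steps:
$z{\left(w,g \right)} = 4 w + 4 w^{2}$ ($z{\left(w,g \right)} = 4 \left(w + w w\right) = 4 \left(w + w^{2}\right) = 4 w + 4 w^{2}$)
$- 7 \sqrt{778 + z{\left(-40,53 \right)}} = - 7 \sqrt{778 + 4 \left(-40\right) \left(1 - 40\right)} = - 7 \sqrt{778 + 4 \left(-40\right) \left(-39\right)} = - 7 \sqrt{778 + 6240} = - 7 \sqrt{7018} = - 7 \cdot 11 \sqrt{58} = - 77 \sqrt{58}$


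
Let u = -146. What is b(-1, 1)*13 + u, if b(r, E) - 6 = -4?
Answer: -120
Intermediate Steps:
b(r, E) = 2 (b(r, E) = 6 - 4 = 2)
b(-1, 1)*13 + u = 2*13 - 146 = 26 - 146 = -120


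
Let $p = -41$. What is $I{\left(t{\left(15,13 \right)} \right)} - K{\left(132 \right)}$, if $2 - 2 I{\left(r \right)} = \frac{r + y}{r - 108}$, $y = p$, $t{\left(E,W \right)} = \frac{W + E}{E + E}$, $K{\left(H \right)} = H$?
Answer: $- \frac{421373}{3212} \approx -131.19$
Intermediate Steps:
$t{\left(E,W \right)} = \frac{E + W}{2 E}$
$y = -41$
$I{\left(r \right)} = 1 - \frac{-41 + r}{2 \left(-108 + r\right)}$ ($I{\left(r \right)} = 1 - \frac{\left(r - 41\right) \frac{1}{r - 108}}{2} = 1 - \frac{\left(-41 + r\right) \frac{1}{r - 108}}{2} = 1 - \frac{\left(-41 + r\right) \frac{1}{-108 + r}}{2} = 1 - \frac{\frac{1}{-108 + r} \left(-41 + r\right)}{2} = 1 - \frac{-41 + r}{2 \left(-108 + r\right)}$)
$I{\left(t{\left(15,13 \right)} \right)} - K{\left(132 \right)} = \frac{-175 + \frac{15 + 13}{2 \cdot 15}}{2 \left(-108 + \frac{15 + 13}{2 \cdot 15}\right)} - 132 = \frac{-175 + \frac{1}{2} \cdot \frac{1}{15} \cdot 28}{2 \left(-108 + \frac{1}{2} \cdot \frac{1}{15} \cdot 28\right)} - 132 = \frac{-175 + \frac{14}{15}}{2 \left(-108 + \frac{14}{15}\right)} - 132 = \frac{1}{2} \frac{1}{- \frac{1606}{15}} \left(- \frac{2611}{15}\right) - 132 = \frac{1}{2} \left(- \frac{15}{1606}\right) \left(- \frac{2611}{15}\right) - 132 = \frac{2611}{3212} - 132 = - \frac{421373}{3212}$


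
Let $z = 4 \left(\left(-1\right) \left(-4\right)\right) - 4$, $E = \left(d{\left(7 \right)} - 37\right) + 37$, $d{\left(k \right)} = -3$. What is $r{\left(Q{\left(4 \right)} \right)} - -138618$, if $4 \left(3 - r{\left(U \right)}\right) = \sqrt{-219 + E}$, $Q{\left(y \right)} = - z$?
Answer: $138621 - \frac{i \sqrt{222}}{4} \approx 1.3862 \cdot 10^{5} - 3.7249 i$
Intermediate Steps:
$E = -3$ ($E = \left(-3 - 37\right) + 37 = -40 + 37 = -3$)
$z = 12$ ($z = 4 \cdot 4 - 4 = 16 - 4 = 12$)
$Q{\left(y \right)} = -12$ ($Q{\left(y \right)} = \left(-1\right) 12 = -12$)
$r{\left(U \right)} = 3 - \frac{i \sqrt{222}}{4}$ ($r{\left(U \right)} = 3 - \frac{\sqrt{-219 - 3}}{4} = 3 - \frac{\sqrt{-222}}{4} = 3 - \frac{i \sqrt{222}}{4}$)
$r{\left(Q{\left(4 \right)} \right)} - -138618 = \left(3 - \frac{i \sqrt{222}}{4}\right) - -138618 = \left(3 - \frac{i \sqrt{222}}{4}\right) + 138618 = 138621 - \frac{i \sqrt{222}}{4}$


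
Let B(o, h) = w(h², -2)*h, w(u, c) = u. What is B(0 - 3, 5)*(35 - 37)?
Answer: -250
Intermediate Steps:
B(o, h) = h³ (B(o, h) = h²*h = h³)
B(0 - 3, 5)*(35 - 37) = 5³*(35 - 37) = 125*(-2) = -250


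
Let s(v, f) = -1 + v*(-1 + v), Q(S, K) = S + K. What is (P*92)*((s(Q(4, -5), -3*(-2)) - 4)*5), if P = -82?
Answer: 113160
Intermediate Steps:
Q(S, K) = K + S
(P*92)*((s(Q(4, -5), -3*(-2)) - 4)*5) = (-82*92)*(((-1 + (-5 + 4)² - (-5 + 4)) - 4)*5) = -7544*((-1 + (-1)² - 1*(-1)) - 4)*5 = -7544*((-1 + 1 + 1) - 4)*5 = -7544*(1 - 4)*5 = -(-22632)*5 = -7544*(-15) = 113160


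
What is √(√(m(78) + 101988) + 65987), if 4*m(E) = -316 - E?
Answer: √(263948 + 2*√407558)/2 ≈ 257.50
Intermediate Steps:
m(E) = -79 - E/4 (m(E) = (-316 - E)/4 = -79 - E/4)
√(√(m(78) + 101988) + 65987) = √(√((-79 - ¼*78) + 101988) + 65987) = √(√((-79 - 39/2) + 101988) + 65987) = √(√(-197/2 + 101988) + 65987) = √(√(203779/2) + 65987) = √(√407558/2 + 65987) = √(65987 + √407558/2)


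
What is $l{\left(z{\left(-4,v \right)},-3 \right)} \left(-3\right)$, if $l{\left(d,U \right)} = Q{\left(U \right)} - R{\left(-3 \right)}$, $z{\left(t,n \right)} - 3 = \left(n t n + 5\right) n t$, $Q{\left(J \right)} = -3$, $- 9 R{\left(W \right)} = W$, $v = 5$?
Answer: $10$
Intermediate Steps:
$R{\left(W \right)} = - \frac{W}{9}$
$z{\left(t,n \right)} = 3 + n t \left(5 + t n^{2}\right)$ ($z{\left(t,n \right)} = 3 + \left(n t n + 5\right) n t = 3 + \left(t n^{2} + 5\right) n t = 3 + \left(5 + t n^{2}\right) n t = 3 + n \left(5 + t n^{2}\right) t = 3 + n t \left(5 + t n^{2}\right)$)
$l{\left(d,U \right)} = - \frac{10}{3}$ ($l{\left(d,U \right)} = -3 - \left(- \frac{1}{9}\right) \left(-3\right) = -3 - \frac{1}{3} = - \frac{10}{3}$)
$l{\left(z{\left(-4,v \right)},-3 \right)} \left(-3\right) = \left(- \frac{10}{3}\right) \left(-3\right) = 10$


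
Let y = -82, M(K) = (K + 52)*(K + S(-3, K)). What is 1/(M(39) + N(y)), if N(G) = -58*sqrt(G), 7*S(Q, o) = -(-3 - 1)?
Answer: 3601/13243049 + 58*I*sqrt(82)/13243049 ≈ 0.00027192 + 3.9659e-5*I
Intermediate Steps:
S(Q, o) = 4/7 (S(Q, o) = (-(-3 - 1))/7 = (-1*(-4))/7 = (1/7)*4 = 4/7)
M(K) = (52 + K)*(4/7 + K) (M(K) = (K + 52)*(K + 4/7) = (52 + K)*(4/7 + K))
1/(M(39) + N(y)) = 1/((208/7 + 39**2 + (368/7)*39) - 58*I*sqrt(82)) = 1/((208/7 + 1521 + 14352/7) - 58*I*sqrt(82)) = 1/(3601 - 58*I*sqrt(82))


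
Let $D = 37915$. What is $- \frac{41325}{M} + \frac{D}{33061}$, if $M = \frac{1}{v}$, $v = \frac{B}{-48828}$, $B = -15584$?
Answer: $- \frac{1774143635265}{134525209} \approx -13188.0$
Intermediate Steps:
$v = \frac{3896}{12207}$ ($v = - \frac{15584}{-48828} = \left(-15584\right) \left(- \frac{1}{48828}\right) = \frac{3896}{12207} \approx 0.31916$)
$M = \frac{12207}{3896}$ ($M = \frac{1}{\frac{3896}{12207}} = \frac{12207}{3896} \approx 3.1332$)
$- \frac{41325}{M} + \frac{D}{33061} = - \frac{41325}{\frac{12207}{3896}} + \frac{37915}{33061} = \left(-41325\right) \frac{3896}{12207} + 37915 \cdot \frac{1}{33061} = - \frac{53667400}{4069} + \frac{37915}{33061} = - \frac{1774143635265}{134525209}$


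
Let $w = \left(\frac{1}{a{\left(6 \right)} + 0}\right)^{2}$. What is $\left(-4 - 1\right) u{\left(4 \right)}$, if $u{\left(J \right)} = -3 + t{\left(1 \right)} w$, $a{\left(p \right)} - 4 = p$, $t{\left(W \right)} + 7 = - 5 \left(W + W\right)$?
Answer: $\frac{317}{20} \approx 15.85$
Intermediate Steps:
$t{\left(W \right)} = -7 - 10 W$ ($t{\left(W \right)} = -7 - 5 \left(W + W\right) = -7 - 5 \cdot 2 W = -7 - 10 W$)
$a{\left(p \right)} = 4 + p$
$w = \frac{1}{100}$ ($w = \left(\frac{1}{\left(4 + 6\right) + 0}\right)^{2} = \left(\frac{1}{10 + 0}\right)^{2} = \left(\frac{1}{10}\right)^{2} = \frac{1}{100} \approx 0.01$)
$u{\left(J \right)} = - \frac{317}{100}$ ($u{\left(J \right)} = -3 + \left(-7 - 10\right) \frac{1}{100} = -3 - \frac{17}{100} = - \frac{317}{100}$)
$\left(-4 - 1\right) u{\left(4 \right)} = \left(-4 - 1\right) \left(- \frac{317}{100}\right) = \left(-5\right) \left(- \frac{317}{100}\right) = \frac{317}{20}$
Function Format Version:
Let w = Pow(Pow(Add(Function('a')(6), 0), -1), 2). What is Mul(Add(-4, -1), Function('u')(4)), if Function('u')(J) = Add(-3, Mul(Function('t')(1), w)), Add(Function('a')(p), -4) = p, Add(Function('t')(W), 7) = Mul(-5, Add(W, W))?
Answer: Rational(317, 20) ≈ 15.850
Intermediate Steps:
Function('t')(W) = Add(-7, Mul(-10, W)) (Function('t')(W) = Add(-7, Mul(-5, Add(W, W))) = Add(-7, Mul(-5, Mul(2, W))) = Add(-7, Mul(-10, W)))
Function('a')(p) = Add(4, p)
w = Rational(1, 100) (w = Pow(Pow(Add(Add(4, 6), 0), -1), 2) = Pow(Pow(Add(10, 0), -1), 2) = Pow(Pow(10, -1), 2) = Pow(Rational(1, 10), 2) = Rational(1, 100) ≈ 0.010000)
Function('u')(J) = Rational(-317, 100) (Function('u')(J) = Add(-3, Mul(Add(-7, Mul(-10, 1)), Rational(1, 100))) = Add(-3, Mul(Add(-7, -10), Rational(1, 100))) = Add(-3, Mul(-17, Rational(1, 100))) = Add(-3, Rational(-17, 100)) = Rational(-317, 100))
Mul(Add(-4, -1), Function('u')(4)) = Mul(Add(-4, -1), Rational(-317, 100)) = Mul(-5, Rational(-317, 100)) = Rational(317, 20)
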